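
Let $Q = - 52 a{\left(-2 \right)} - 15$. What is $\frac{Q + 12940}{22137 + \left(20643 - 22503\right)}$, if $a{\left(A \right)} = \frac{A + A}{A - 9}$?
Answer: $\frac{141967}{223047} \approx 0.63649$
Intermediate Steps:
$a{\left(A \right)} = \frac{2 A}{-9 + A}$
$Q = - \frac{373}{11}$ ($Q = - 52 \cdot 2 \left(-2\right) \frac{1}{-9 - 2} - 15 = - 52 \cdot 2 \left(-2\right) \frac{1}{-11} - 15 = - 52 \cdot 2 \left(-2\right) \left(- \frac{1}{11}\right) - 15 = \left(-52\right) \frac{4}{11} - 15 = - \frac{208}{11} - 15 = - \frac{373}{11} \approx -33.909$)
$\frac{Q + 12940}{22137 + \left(20643 - 22503\right)} = \frac{- \frac{373}{11} + 12940}{22137 + \left(20643 - 22503\right)} = \frac{141967}{11 \left(22137 + \left(20643 - 22503\right)\right)} = \frac{141967}{11 \left(22137 - 1860\right)} = \frac{141967}{11 \cdot 20277} = \frac{141967}{11} \cdot \frac{1}{20277} = \frac{141967}{223047}$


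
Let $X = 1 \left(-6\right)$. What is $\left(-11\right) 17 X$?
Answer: $1122$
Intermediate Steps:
$X = -6$
$\left(-11\right) 17 X = \left(-11\right) 17 \left(-6\right) = \left(-187\right) \left(-6\right) = 1122$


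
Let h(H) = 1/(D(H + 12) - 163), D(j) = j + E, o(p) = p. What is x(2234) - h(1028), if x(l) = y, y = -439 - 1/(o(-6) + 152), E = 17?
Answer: -14325269/32631 ≈ -439.01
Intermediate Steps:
D(j) = 17 + j (D(j) = j + 17 = 17 + j)
y = -64095/146 (y = -439 - 1/(-6 + 152) = -439 - 1/146 = -64095/146 ≈ -439.01)
h(H) = 1/(-134 + H) (h(H) = 1/((17 + (H + 12)) - 163) = 1/((17 + (12 + H)) - 163) = 1/((29 + H) - 163) = 1/(-134 + H))
x(l) = -64095/146
x(2234) - h(1028) = -64095/146 - 1/(-134 + 1028) = -64095/146 - 1/894 = -14325269/32631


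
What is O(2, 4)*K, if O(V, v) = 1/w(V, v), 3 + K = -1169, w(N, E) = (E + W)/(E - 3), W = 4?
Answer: -293/2 ≈ -146.50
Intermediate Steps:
w(N, E) = (4 + E)/(-3 + E) (w(N, E) = (E + 4)/(E - 3) = (4 + E)/(-3 + E))
K = -1172 (K = -3 - 1169 = -1172)
O(V, v) = (-3 + v)/(4 + v) (O(V, v) = 1/((4 + v)/(-3 + v)) = (-3 + v)/(4 + v))
O(2, 4)*K = ((-3 + 4)/(4 + 4))*(-1172) = (1/8)*(-1172) = ((⅛)*1)*(-1172) = (⅛)*(-1172) = -293/2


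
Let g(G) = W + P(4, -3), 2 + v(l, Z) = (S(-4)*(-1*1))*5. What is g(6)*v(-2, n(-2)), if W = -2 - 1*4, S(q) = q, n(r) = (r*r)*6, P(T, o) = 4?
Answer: -36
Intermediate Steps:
n(r) = 6*r**2 (n(r) = r**2*6 = 6*r**2)
W = -6 (W = -2 - 4 = -6)
v(l, Z) = 18 (v(l, Z) = -2 - (-4)*5 = -2 - 4*(-1)*5 = -2 + 4*5 = -2 + 20 = 18)
g(G) = -2 (g(G) = -6 + 4 = -2)
g(6)*v(-2, n(-2)) = -2*18 = -36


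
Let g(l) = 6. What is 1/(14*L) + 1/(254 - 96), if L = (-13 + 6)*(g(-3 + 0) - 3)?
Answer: 34/11613 ≈ 0.0029278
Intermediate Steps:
L = -21 (L = (-13 + 6)*(6 - 3) = -7*3 = -21)
1/(14*L) + 1/(254 - 96) = 1/(14*(-21)) + 1/(254 - 96) = 1/(-294) + 1/158 = -1/294 + 1/158 = 34/11613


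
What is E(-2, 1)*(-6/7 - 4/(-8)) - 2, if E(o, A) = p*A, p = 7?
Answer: -9/2 ≈ -4.5000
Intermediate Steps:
E(o, A) = 7*A
E(-2, 1)*(-6/7 - 4/(-8)) - 2 = (7*1)*(-6/7 - 4/(-8)) - 2 = 7*(-6*1/7 - 4*(-1/8)) - 2 = 7*(-6/7 + 1/2) - 2 = 7*(-5/14) - 2 = -5/2 - 2 = -9/2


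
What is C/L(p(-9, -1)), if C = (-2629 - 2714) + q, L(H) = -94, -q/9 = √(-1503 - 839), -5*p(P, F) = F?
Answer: 5343/94 + 9*I*√2342/94 ≈ 56.84 + 4.6335*I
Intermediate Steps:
p(P, F) = -F/5
q = -9*I*√2342 (q = -9*√(-1503 - 839) = -9*I*√2342 ≈ -435.55*I)
C = -5343 - 9*I*√2342 (C = (-2629 - 2714) - 9*I*√2342 = -5343 - 9*I*√2342 ≈ -5343.0 - 435.55*I)
C/L(p(-9, -1)) = (-5343 - 9*I*√2342)/(-94) = (-5343 - 9*I*√2342)*(-1/94) = 5343/94 + 9*I*√2342/94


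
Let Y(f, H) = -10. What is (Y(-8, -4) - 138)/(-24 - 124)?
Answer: 1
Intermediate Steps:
(Y(-8, -4) - 138)/(-24 - 124) = (-10 - 138)/(-24 - 124) = -148/(-148) = -148*(-1/148) = 1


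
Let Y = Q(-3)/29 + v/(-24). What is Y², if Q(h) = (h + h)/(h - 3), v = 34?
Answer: 231361/121104 ≈ 1.9104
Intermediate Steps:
Q(h) = 2*h/(-3 + h) (Q(h) = (2*h)/(-3 + h) = 2*h/(-3 + h))
Y = -481/348 (Y = (2*(-3)/(-3 - 3))/29 + 34/(-24) = (2*(-3)/(-6))*(1/29) + 34*(-1/24) = (2*(-3)*(-⅙))*(1/29) - 17/12 = 1*(1/29) - 17/12 = 1/29 - 17/12 = -481/348 ≈ -1.3822)
Y² = (-481/348)² = 231361/121104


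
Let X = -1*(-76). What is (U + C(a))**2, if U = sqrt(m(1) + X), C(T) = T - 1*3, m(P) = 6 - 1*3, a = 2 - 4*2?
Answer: (9 - sqrt(79))**2 ≈ 0.012500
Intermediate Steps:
X = 76
a = -6 (a = 2 - 8 = -6)
m(P) = 3 (m(P) = 6 - 3 = 3)
C(T) = -3 + T (C(T) = T - 3 = -3 + T)
U = sqrt(79) (U = sqrt(3 + 76) = sqrt(79) ≈ 8.8882)
(U + C(a))**2 = (sqrt(79) + (-3 - 6))**2 = (sqrt(79) - 9)**2 = (-9 + sqrt(79))**2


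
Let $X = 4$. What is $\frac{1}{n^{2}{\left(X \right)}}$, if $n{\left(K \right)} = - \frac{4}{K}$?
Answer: $1$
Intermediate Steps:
$\frac{1}{n^{2}{\left(X \right)}} = \frac{1}{\left(- \frac{4}{4}\right)^{2}} = \frac{1}{\left(\left(-4\right) \frac{1}{4}\right)^{2}} = \frac{1}{\left(-1\right)^{2}} = 1^{-1} = 1$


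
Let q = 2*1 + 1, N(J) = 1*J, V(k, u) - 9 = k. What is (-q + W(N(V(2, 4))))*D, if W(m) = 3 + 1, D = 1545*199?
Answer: 307455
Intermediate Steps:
V(k, u) = 9 + k
N(J) = J
q = 3 (q = 2 + 1 = 3)
D = 307455
W(m) = 4
(-q + W(N(V(2, 4))))*D = (-1*3 + 4)*307455 = (-3 + 4)*307455 = 1*307455 = 307455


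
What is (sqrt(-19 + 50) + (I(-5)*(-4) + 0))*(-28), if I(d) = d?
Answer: -560 - 28*sqrt(31) ≈ -715.90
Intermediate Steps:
(sqrt(-19 + 50) + (I(-5)*(-4) + 0))*(-28) = (sqrt(-19 + 50) + (-5*(-4) + 0))*(-28) = (sqrt(31) + (20 + 0))*(-28) = (sqrt(31) + 20)*(-28) = (20 + sqrt(31))*(-28) = -560 - 28*sqrt(31)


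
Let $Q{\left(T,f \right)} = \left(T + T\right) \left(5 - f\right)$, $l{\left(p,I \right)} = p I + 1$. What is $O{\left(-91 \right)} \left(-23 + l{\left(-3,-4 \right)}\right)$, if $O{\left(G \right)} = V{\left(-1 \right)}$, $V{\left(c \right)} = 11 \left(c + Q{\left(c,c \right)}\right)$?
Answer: $1430$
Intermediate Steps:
$l{\left(p,I \right)} = 1 + I p$ ($l{\left(p,I \right)} = I p + 1 = 1 + I p$)
$Q{\left(T,f \right)} = 2 T \left(5 - f\right)$
$V{\left(c \right)} = 11 c + 22 c \left(5 - c\right)$ ($V{\left(c \right)} = 11 \left(c + 2 c \left(5 - c\right)\right) = 11 c + 22 c \left(5 - c\right)$)
$O{\left(G \right)} = -143$ ($O{\left(G \right)} = 11 \left(-1\right) \left(11 - -2\right) = 11 \left(-1\right) \left(11 + 2\right) = 11 \left(-1\right) 13 = -143$)
$O{\left(-91 \right)} \left(-23 + l{\left(-3,-4 \right)}\right) = - 143 \left(-23 + \left(1 - -12\right)\right) = - 143 \left(-23 + \left(1 + 12\right)\right) = - 143 \left(-23 + 13\right) = \left(-143\right) \left(-10\right) = 1430$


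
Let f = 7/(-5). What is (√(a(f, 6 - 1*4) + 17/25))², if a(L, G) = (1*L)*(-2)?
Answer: 87/25 ≈ 3.4800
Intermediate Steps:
f = -7/5 (f = 7*(-⅕) = -7/5 ≈ -1.4000)
a(L, G) = -2*L (a(L, G) = L*(-2) = -2*L)
(√(a(f, 6 - 1*4) + 17/25))² = (√(-2*(-7/5) + 17/25))² = (√(14/5 + 17*(1/25)))² = (√(14/5 + 17/25))² = (√(87/25))² = (√87/5)² = 87/25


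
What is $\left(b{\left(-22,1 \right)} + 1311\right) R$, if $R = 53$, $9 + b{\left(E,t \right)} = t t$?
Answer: $69059$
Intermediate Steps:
$b{\left(E,t \right)} = -9 + t^{2}$ ($b{\left(E,t \right)} = -9 + t t = -9 + t^{2}$)
$\left(b{\left(-22,1 \right)} + 1311\right) R = \left(\left(-9 + 1^{2}\right) + 1311\right) 53 = \left(\left(-9 + 1\right) + 1311\right) 53 = \left(-8 + 1311\right) 53 = 1303 \cdot 53 = 69059$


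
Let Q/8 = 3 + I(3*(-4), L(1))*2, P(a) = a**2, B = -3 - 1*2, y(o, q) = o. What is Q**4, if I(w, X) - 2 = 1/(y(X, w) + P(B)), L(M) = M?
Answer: 293434556416/28561 ≈ 1.0274e+7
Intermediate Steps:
B = -5 (B = -3 - 2 = -5)
I(w, X) = 2 + 1/(25 + X) (I(w, X) = 2 + 1/(X + (-5)**2) = 2 + 1/(X + 25) = 2 + 1/(25 + X))
Q = 736/13 (Q = 8*(3 + ((51 + 2*1)/(25 + 1))*2) = 8*(3 + ((51 + 2)/26)*2) = 8*(3 + ((1/26)*53)*2) = 8*(3 + (53/26)*2) = 8*(3 + 53/13) = 8*(92/13) = 736/13 ≈ 56.615)
Q**4 = (736/13)**4 = 293434556416/28561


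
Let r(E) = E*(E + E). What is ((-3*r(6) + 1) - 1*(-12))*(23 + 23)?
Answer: -9338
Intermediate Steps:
r(E) = 2*E² (r(E) = E*(2*E) = 2*E²)
((-3*r(6) + 1) - 1*(-12))*(23 + 23) = ((-6*6² + 1) - 1*(-12))*(23 + 23) = ((-6*36 + 1) + 12)*46 = ((-3*72 + 1) + 12)*46 = ((-216 + 1) + 12)*46 = (-215 + 12)*46 = -203*46 = -9338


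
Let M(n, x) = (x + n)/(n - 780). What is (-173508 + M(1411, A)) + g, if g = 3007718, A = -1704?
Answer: 1788386217/631 ≈ 2.8342e+6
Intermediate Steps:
M(n, x) = (n + x)/(-780 + n)
(-173508 + M(1411, A)) + g = (-173508 + (1411 - 1704)/(-780 + 1411)) + 3007718 = (-173508 - 293/631) + 3007718 = -109483841/631 + 3007718 = 1788386217/631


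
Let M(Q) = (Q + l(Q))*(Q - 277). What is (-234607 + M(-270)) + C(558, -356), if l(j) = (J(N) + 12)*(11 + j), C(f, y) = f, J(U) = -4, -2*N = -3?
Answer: 1047025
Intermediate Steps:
N = 3/2 (N = -1/2*(-3) = 3/2 ≈ 1.5000)
l(j) = 88 + 8*j (l(j) = (-4 + 12)*(11 + j) = 8*(11 + j) = 88 + 8*j)
M(Q) = (-277 + Q)*(88 + 9*Q) (M(Q) = (Q + (88 + 8*Q))*(Q - 277) = (88 + 9*Q)*(-277 + Q) = (-277 + Q)*(88 + 9*Q))
(-234607 + M(-270)) + C(558, -356) = (-234607 + (-24376 - 2405*(-270) + 9*(-270)**2)) + 558 = (-234607 + (-24376 + 649350 + 9*72900)) + 558 = (-234607 + (-24376 + 649350 + 656100)) + 558 = (-234607 + 1281074) + 558 = 1046467 + 558 = 1047025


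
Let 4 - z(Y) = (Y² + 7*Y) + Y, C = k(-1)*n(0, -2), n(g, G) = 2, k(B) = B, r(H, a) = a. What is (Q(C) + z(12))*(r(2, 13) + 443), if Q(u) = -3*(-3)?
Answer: -103512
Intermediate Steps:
C = -2 (C = -1*2 = -2)
Q(u) = 9
z(Y) = 4 - Y² - 8*Y (z(Y) = 4 - ((Y² + 7*Y) + Y) = 4 - (Y² + 8*Y) = 4 + (-Y² - 8*Y) = 4 - Y² - 8*Y)
(Q(C) + z(12))*(r(2, 13) + 443) = (9 + (4 - 1*12² - 8*12))*(13 + 443) = (9 + (4 - 1*144 - 96))*456 = (9 + (4 - 144 - 96))*456 = (9 - 236)*456 = -227*456 = -103512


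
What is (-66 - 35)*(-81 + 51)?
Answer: 3030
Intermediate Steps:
(-66 - 35)*(-81 + 51) = -101*(-30) = 3030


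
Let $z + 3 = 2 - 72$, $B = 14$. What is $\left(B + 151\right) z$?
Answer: $-12045$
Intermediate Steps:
$z = -73$ ($z = -3 + \left(2 - 72\right) = -3 - 70 = -73$)
$\left(B + 151\right) z = \left(14 + 151\right) \left(-73\right) = 165 \left(-73\right) = -12045$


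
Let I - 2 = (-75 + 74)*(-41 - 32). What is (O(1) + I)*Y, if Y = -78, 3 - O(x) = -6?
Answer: -6552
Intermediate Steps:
O(x) = 9 (O(x) = 3 - 1*(-6) = 3 + 6 = 9)
I = 75 (I = 2 + (-75 + 74)*(-41 - 32) = 2 - 1*(-73) = 2 + 73 = 75)
(O(1) + I)*Y = (9 + 75)*(-78) = 84*(-78) = -6552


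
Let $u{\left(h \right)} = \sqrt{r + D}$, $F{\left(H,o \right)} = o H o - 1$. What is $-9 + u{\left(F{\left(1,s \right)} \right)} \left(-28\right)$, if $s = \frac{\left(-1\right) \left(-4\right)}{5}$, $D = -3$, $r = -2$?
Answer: $-9 - 28 i \sqrt{5} \approx -9.0 - 62.61 i$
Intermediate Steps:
$s = \frac{4}{5}$ ($s = 4 \cdot \frac{1}{5} = \frac{4}{5} \approx 0.8$)
$F{\left(H,o \right)} = -1 + H o^{2}$ ($F{\left(H,o \right)} = H o o - 1 = H o^{2} - 1 = -1 + H o^{2}$)
$u{\left(h \right)} = i \sqrt{5}$ ($u{\left(h \right)} = \sqrt{-2 - 3} = \sqrt{-5} = i \sqrt{5}$)
$-9 + u{\left(F{\left(1,s \right)} \right)} \left(-28\right) = -9 + i \sqrt{5} \left(-28\right) = -9 - 28 i \sqrt{5}$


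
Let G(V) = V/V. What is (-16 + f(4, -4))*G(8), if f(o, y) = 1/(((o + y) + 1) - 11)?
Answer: -161/10 ≈ -16.100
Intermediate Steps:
G(V) = 1
f(o, y) = 1/(-10 + o + y) (f(o, y) = 1/((1 + o + y) - 11) = 1/(-10 + o + y))
(-16 + f(4, -4))*G(8) = (-16 + 1/(-10 + 4 - 4))*1 = (-16 + 1/(-10))*1 = (-16 - 1/10)*1 = -161/10*1 = -161/10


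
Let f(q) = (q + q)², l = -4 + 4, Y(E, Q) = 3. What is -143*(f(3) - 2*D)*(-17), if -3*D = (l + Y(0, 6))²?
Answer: 102102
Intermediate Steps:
l = 0
f(q) = 4*q² (f(q) = (2*q)² = 4*q²)
D = -3 (D = -(0 + 3)²/3 = -⅓*3² = -⅓*9 = -3)
-143*(f(3) - 2*D)*(-17) = -143*(4*3² - 2*(-3))*(-17) = -143*(4*9 + 6)*(-17) = -143*(36 + 6)*(-17) = -143*42*(-17) = -6006*(-17) = 102102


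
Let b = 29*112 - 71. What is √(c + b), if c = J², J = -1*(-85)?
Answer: √10402 ≈ 101.99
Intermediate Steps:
J = 85
b = 3177 (b = 3248 - 71 = 3177)
c = 7225 (c = 85² = 7225)
√(c + b) = √(7225 + 3177) = √10402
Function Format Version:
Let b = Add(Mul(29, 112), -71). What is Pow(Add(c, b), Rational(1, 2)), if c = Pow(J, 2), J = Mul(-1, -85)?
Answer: Pow(10402, Rational(1, 2)) ≈ 101.99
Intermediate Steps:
J = 85
b = 3177 (b = Add(3248, -71) = 3177)
c = 7225 (c = Pow(85, 2) = 7225)
Pow(Add(c, b), Rational(1, 2)) = Pow(Add(7225, 3177), Rational(1, 2)) = Pow(10402, Rational(1, 2))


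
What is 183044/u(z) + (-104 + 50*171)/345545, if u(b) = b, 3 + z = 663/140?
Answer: 8854993509578/83967435 ≈ 1.0546e+5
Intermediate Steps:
z = 243/140 (z = -3 + 663/140 = 243/140 ≈ 1.7357)
183044/u(z) + (-104 + 50*171)/345545 = 183044/(243/140) + (-104 + 50*171)/345545 = 183044*(140/243) + (-104 + 8550)*(1/345545) = 25626160/243 + 8446*(1/345545) = 25626160/243 + 8446/345545 = 8854993509578/83967435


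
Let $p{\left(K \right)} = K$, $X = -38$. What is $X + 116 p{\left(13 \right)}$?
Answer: $1470$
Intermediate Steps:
$X + 116 p{\left(13 \right)} = -38 + 116 \cdot 13 = -38 + 1508 = 1470$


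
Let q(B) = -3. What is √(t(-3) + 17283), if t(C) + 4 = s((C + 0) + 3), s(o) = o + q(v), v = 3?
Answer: 2*√4319 ≈ 131.44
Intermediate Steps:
s(o) = -3 + o (s(o) = o - 3 = -3 + o)
t(C) = -4 + C (t(C) = -4 + (-3 + ((C + 0) + 3)) = -4 + (-3 + (C + 3)) = -4 + (-3 + (3 + C)) = -4 + C)
√(t(-3) + 17283) = √((-4 - 3) + 17283) = √(-7 + 17283) = √17276 = 2*√4319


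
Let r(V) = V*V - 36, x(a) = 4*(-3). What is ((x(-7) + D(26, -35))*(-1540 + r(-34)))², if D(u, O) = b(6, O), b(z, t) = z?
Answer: 6350400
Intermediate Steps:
D(u, O) = 6
x(a) = -12
r(V) = -36 + V² (r(V) = V² - 36 = -36 + V²)
((x(-7) + D(26, -35))*(-1540 + r(-34)))² = ((-12 + 6)*(-1540 + (-36 + (-34)²)))² = (-6*(-1540 + (-36 + 1156)))² = (-6*(-1540 + 1120))² = (-6*(-420))² = 2520² = 6350400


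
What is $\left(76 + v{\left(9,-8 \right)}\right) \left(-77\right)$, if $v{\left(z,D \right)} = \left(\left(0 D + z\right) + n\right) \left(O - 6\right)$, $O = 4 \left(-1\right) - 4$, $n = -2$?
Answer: $1694$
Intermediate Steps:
$O = -8$ ($O = -4 - 4 = -8$)
$v{\left(z,D \right)} = 28 - 14 z$ ($v{\left(z,D \right)} = \left(\left(0 D + z\right) - 2\right) \left(-8 - 6\right) = \left(\left(0 + z\right) - 2\right) \left(-14\right) = \left(z - 2\right) \left(-14\right) = \left(-2 + z\right) \left(-14\right) = 28 - 14 z$)
$\left(76 + v{\left(9,-8 \right)}\right) \left(-77\right) = \left(76 + \left(28 - 126\right)\right) \left(-77\right) = \left(76 - 98\right) \left(-77\right) = \left(-22\right) \left(-77\right) = 1694$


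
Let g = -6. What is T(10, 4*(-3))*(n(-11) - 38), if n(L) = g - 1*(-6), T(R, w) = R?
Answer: -380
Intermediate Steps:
n(L) = 0 (n(L) = -6 - 1*(-6) = -6 + 6 = 0)
T(10, 4*(-3))*(n(-11) - 38) = 10*(0 - 38) = 10*(-38) = -380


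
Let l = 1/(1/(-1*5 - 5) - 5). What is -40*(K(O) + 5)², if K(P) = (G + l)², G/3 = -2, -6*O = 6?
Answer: -509504212840/6765201 ≈ -75313.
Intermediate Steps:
O = -1 (O = -⅙*6 = -1)
G = -6 (G = 3*(-2) = -6)
l = -10/51 (l = 1/(1/(-5 - 5) - 5) = 1/(1/(-10) - 5) = 1/(-⅒ - 5) = 1/(-51/10) = -10/51 ≈ -0.19608)
K(P) = 99856/2601 (K(P) = (-6 - 10/51)² = (-316/51)² = 99856/2601)
-40*(K(O) + 5)² = -40*(99856/2601 + 5)² = -40*(112861/2601)² = -40*12737605321/6765201 = -509504212840/6765201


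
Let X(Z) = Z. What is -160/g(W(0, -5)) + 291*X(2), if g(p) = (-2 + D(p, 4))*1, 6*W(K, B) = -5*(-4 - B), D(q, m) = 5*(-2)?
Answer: 1786/3 ≈ 595.33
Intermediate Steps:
D(q, m) = -10
W(K, B) = 10/3 + 5*B/6 (W(K, B) = (-5*(-4 - B))/6 = (20 + 5*B)/6 = 10/3 + 5*B/6)
g(p) = -12 (g(p) = (-2 - 10)*1 = -12*1 = -12)
-160/g(W(0, -5)) + 291*X(2) = -160/(-12) + 291*2 = -160*(-1/12) + 582 = 40/3 + 582 = 1786/3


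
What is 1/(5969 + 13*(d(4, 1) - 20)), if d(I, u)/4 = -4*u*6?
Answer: 1/4461 ≈ 0.00022416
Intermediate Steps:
d(I, u) = -96*u (d(I, u) = 4*(-4*u*6) = 4*(-24*u) = -96*u)
1/(5969 + 13*(d(4, 1) - 20)) = 1/(5969 + 13*(-96*1 - 20)) = 1/(5969 + 13*(-96 - 20)) = 1/(5969 + 13*(-116)) = 1/(5969 - 1508) = 1/4461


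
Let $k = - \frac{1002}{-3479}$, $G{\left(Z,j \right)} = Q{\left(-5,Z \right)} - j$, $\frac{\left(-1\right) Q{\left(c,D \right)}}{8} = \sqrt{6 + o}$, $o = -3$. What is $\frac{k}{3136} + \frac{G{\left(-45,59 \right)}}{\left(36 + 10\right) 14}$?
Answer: $- \frac{11483093}{125466656} - \frac{2 \sqrt{3}}{161} \approx -0.11304$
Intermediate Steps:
$Q{\left(c,D \right)} = - 8 \sqrt{3}$ ($Q{\left(c,D \right)} = - 8 \sqrt{6 - 3} = - 8 \sqrt{3}$)
$G{\left(Z,j \right)} = - j - 8 \sqrt{3}$ ($G{\left(Z,j \right)} = - 8 \sqrt{3} - j = - j - 8 \sqrt{3}$)
$k = \frac{1002}{3479}$ ($k = \left(-1002\right) \left(- \frac{1}{3479}\right) = \frac{1002}{3479} \approx 0.28801$)
$\frac{k}{3136} + \frac{G{\left(-45,59 \right)}}{\left(36 + 10\right) 14} = \frac{1002}{3479 \cdot 3136} + \frac{\left(-1\right) 59 - 8 \sqrt{3}}{\left(36 + 10\right) 14} = \frac{1002}{3479} \cdot \frac{1}{3136} + \frac{-59 - 8 \sqrt{3}}{46 \cdot 14} = \frac{501}{5455072} + \frac{-59 - 8 \sqrt{3}}{644} = \frac{501}{5455072} + \left(-59 - 8 \sqrt{3}\right) \frac{1}{644} = \frac{501}{5455072} - \left(\frac{59}{644} + \frac{2 \sqrt{3}}{161}\right) = - \frac{11483093}{125466656} - \frac{2 \sqrt{3}}{161}$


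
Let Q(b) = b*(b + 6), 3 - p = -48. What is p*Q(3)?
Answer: 1377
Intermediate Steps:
p = 51 (p = 3 - 1*(-48) = 3 + 48 = 51)
Q(b) = b*(6 + b)
p*Q(3) = 51*(3*(6 + 3)) = 51*(3*9) = 51*27 = 1377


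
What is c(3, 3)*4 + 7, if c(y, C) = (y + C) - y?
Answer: 19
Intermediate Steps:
c(y, C) = C (c(y, C) = (C + y) - y = C)
c(3, 3)*4 + 7 = 3*4 + 7 = 12 + 7 = 19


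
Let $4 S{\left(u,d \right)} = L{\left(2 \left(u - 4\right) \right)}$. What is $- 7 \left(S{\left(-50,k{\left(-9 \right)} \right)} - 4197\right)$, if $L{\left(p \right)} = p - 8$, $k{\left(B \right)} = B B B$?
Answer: $29582$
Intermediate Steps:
$k{\left(B \right)} = B^{3}$ ($k{\left(B \right)} = B^{2} B = B^{3}$)
$L{\left(p \right)} = -8 + p$
$S{\left(u,d \right)} = -4 + \frac{u}{2}$ ($S{\left(u,d \right)} = \frac{-8 + 2 \left(u - 4\right)}{4} = \frac{-8 + 2 \left(-4 + u\right)}{4} = \frac{-8 + \left(-8 + 2 u\right)}{4} = \frac{-16 + 2 u}{4} = -4 + \frac{u}{2}$)
$- 7 \left(S{\left(-50,k{\left(-9 \right)} \right)} - 4197\right) = - 7 \left(\left(-4 + \frac{1}{2} \left(-50\right)\right) - 4197\right) = - 7 \left(\left(-4 - 25\right) - 4197\right) = - 7 \left(-29 - 4197\right) = \left(-7\right) \left(-4226\right) = 29582$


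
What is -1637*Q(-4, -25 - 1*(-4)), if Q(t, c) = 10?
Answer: -16370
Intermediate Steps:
-1637*Q(-4, -25 - 1*(-4)) = -1637*10 = -16370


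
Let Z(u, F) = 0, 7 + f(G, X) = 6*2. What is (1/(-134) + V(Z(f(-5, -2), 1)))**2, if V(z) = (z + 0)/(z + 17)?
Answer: 1/17956 ≈ 5.5692e-5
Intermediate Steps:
f(G, X) = 5 (f(G, X) = -7 + 6*2 = -7 + 12 = 5)
V(z) = z/(17 + z)
(1/(-134) + V(Z(f(-5, -2), 1)))**2 = (1/(-134) + 0/(17 + 0))**2 = (-1/134 + 0/17)**2 = (-1/134 + 0*(1/17))**2 = (-1/134 + 0)**2 = (-1/134)**2 = 1/17956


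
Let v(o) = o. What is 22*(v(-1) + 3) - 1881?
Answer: -1837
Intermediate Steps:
22*(v(-1) + 3) - 1881 = 22*(-1 + 3) - 1881 = 22*2 - 1881 = 44 - 1881 = -1837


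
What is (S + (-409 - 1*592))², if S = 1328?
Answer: 106929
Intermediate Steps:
(S + (-409 - 1*592))² = (1328 + (-409 - 1*592))² = (1328 + (-409 - 592))² = (1328 - 1001)² = 327² = 106929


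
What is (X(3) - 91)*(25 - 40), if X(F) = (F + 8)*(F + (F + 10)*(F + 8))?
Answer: -22725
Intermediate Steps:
X(F) = (8 + F)*(F + (8 + F)*(10 + F)) (X(F) = (8 + F)*(F + (10 + F)*(8 + F)) = (8 + F)*(F + (8 + F)*(10 + F)))
(X(3) - 91)*(25 - 40) = ((640 + 3³ + 27*3² + 232*3) - 91)*(25 - 40) = ((640 + 27 + 27*9 + 696) - 91)*(-15) = ((640 + 27 + 243 + 696) - 91)*(-15) = (1606 - 91)*(-15) = 1515*(-15) = -22725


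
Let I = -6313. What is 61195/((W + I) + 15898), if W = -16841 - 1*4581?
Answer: -61195/11837 ≈ -5.1698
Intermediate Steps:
W = -21422 (W = -16841 - 4581 = -21422)
61195/((W + I) + 15898) = 61195/((-21422 - 6313) + 15898) = 61195/(-27735 + 15898) = 61195/(-11837) = 61195*(-1/11837) = -61195/11837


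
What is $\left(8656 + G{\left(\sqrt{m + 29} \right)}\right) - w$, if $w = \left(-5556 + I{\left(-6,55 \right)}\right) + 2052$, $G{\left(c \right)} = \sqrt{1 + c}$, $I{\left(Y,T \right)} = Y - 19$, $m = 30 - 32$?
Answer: $12185 + \sqrt{1 + 3 \sqrt{3}} \approx 12187.0$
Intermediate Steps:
$m = -2$
$I{\left(Y,T \right)} = -19 + Y$
$w = -3529$ ($w = \left(-5556 - 25\right) + 2052 = -5581 + 2052 = -3529$)
$\left(8656 + G{\left(\sqrt{m + 29} \right)}\right) - w = \left(8656 + \sqrt{1 + \sqrt{-2 + 29}}\right) - -3529 = \left(8656 + \sqrt{1 + \sqrt{27}}\right) + 3529 = \left(8656 + \sqrt{1 + 3 \sqrt{3}}\right) + 3529 = 12185 + \sqrt{1 + 3 \sqrt{3}}$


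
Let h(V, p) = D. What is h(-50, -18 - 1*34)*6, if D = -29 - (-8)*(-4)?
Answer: -366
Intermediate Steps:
D = -61 (D = -29 - 1*32 = -29 - 32 = -61)
h(V, p) = -61
h(-50, -18 - 1*34)*6 = -61*6 = -366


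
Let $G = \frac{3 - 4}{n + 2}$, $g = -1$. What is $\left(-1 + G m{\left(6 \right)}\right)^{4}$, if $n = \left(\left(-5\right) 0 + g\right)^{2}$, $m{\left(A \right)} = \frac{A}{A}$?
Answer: $\frac{256}{81} \approx 3.1605$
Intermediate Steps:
$m{\left(A \right)} = 1$
$n = 1$ ($n = \left(\left(-5\right) 0 - 1\right)^{2} = \left(0 - 1\right)^{2} = \left(-1\right)^{2} = 1$)
$G = - \frac{1}{3}$ ($G = \frac{3 - 4}{1 + 2} = - \frac{1}{3} \approx -0.33333$)
$\left(-1 + G m{\left(6 \right)}\right)^{4} = \left(-1 - \frac{1}{3}\right)^{4} = \left(- \frac{4}{3}\right)^{4} = \frac{256}{81}$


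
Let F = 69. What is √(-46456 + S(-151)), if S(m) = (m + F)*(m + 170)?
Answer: I*√48014 ≈ 219.12*I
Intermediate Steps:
S(m) = (69 + m)*(170 + m) (S(m) = (m + 69)*(m + 170) = (69 + m)*(170 + m))
√(-46456 + S(-151)) = √(-46456 + (11730 + (-151)² + 239*(-151))) = √(-46456 + (11730 + 22801 - 36089)) = √(-46456 - 1558) = √(-48014) = I*√48014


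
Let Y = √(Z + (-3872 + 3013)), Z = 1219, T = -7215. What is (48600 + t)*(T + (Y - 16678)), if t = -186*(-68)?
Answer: -1463398464 + 367488*√10 ≈ -1.4622e+9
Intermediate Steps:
t = 12648
Y = 6*√10 (Y = √(1219 + (-3872 + 3013)) = √(1219 - 859) = √360 = 6*√10 ≈ 18.974)
(48600 + t)*(T + (Y - 16678)) = (48600 + 12648)*(-7215 + (6*√10 - 16678)) = 61248*(-7215 + (-16678 + 6*√10)) = 61248*(-23893 + 6*√10) = -1463398464 + 367488*√10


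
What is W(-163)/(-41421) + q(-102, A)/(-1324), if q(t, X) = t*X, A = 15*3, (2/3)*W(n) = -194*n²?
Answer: 1737788831/9140234 ≈ 190.13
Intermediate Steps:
W(n) = -291*n² (W(n) = 3*(-194*n²)/2 = -291*n²)
A = 45
q(t, X) = X*t
W(-163)/(-41421) + q(-102, A)/(-1324) = -291*(-163)²/(-41421) + (45*(-102))/(-1324) = -291*26569*(-1/41421) - 4590*(-1/1324) = -7731579*(-1/41421) + 2295/662 = 2577193/13807 + 2295/662 = 1737788831/9140234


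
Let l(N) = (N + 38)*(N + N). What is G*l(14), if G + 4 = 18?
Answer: 20384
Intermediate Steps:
G = 14 (G = -4 + 18 = 14)
l(N) = 2*N*(38 + N) (l(N) = (38 + N)*(2*N) = 2*N*(38 + N))
G*l(14) = 14*(2*14*(38 + 14)) = 14*(2*14*52) = 14*1456 = 20384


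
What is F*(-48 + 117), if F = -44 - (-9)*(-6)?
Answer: -6762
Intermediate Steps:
F = -98 (F = -44 - 1*54 = -44 - 54 = -98)
F*(-48 + 117) = -98*(-48 + 117) = -98*69 = -6762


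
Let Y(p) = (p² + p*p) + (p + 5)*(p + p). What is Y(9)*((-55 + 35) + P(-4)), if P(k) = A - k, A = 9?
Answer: -2898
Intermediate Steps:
Y(p) = 2*p² + 2*p*(5 + p) (Y(p) = (p² + p²) + (5 + p)*(2*p) = 2*p² + 2*p*(5 + p))
P(k) = 9 - k
Y(9)*((-55 + 35) + P(-4)) = (2*9*(5 + 2*9))*((-55 + 35) + (9 - 1*(-4))) = (2*9*(5 + 18))*(-20 + (9 + 4)) = (2*9*23)*(-20 + 13) = 414*(-7) = -2898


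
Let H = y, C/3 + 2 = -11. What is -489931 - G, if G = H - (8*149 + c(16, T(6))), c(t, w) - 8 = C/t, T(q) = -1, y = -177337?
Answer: -4982343/16 ≈ -3.1140e+5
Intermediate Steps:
C = -39 (C = -6 + 3*(-11) = -6 - 33 = -39)
H = -177337
c(t, w) = 8 - 39/t
G = -2856553/16 (G = -177337 - (8*149 + (8 - 39/16)) = -177337 - (1192 + (8 - 39*1/16)) = -177337 - (1192 + (8 - 39/16)) = -177337 - (1192 + 89/16) = -177337 - 1*19161/16 = -177337 - 19161/16 = -2856553/16 ≈ -1.7853e+5)
-489931 - G = -489931 - 1*(-2856553/16) = -489931 + 2856553/16 = -4982343/16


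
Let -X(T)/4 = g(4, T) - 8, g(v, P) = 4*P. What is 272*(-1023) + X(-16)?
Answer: -277968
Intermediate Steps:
X(T) = 32 - 16*T (X(T) = -4*(4*T - 8) = -4*(-8 + 4*T) = 32 - 16*T)
272*(-1023) + X(-16) = 272*(-1023) + (32 - 16*(-16)) = -278256 + (32 + 256) = -278256 + 288 = -277968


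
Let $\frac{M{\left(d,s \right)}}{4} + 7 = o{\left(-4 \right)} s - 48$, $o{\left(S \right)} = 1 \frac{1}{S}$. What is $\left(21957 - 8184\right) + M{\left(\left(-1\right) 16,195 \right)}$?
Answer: $13358$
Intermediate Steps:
$o{\left(S \right)} = \frac{1}{S}$
$M{\left(d,s \right)} = -220 - s$ ($M{\left(d,s \right)} = -28 + 4 \left(\frac{s}{-4} - 48\right) = -28 + 4 \left(- \frac{s}{4} - 48\right) = -28 + 4 \left(-48 - \frac{s}{4}\right) = -28 - \left(192 + s\right) = -220 - s$)
$\left(21957 - 8184\right) + M{\left(\left(-1\right) 16,195 \right)} = \left(21957 - 8184\right) - 415 = 13773 - 415 = 13358$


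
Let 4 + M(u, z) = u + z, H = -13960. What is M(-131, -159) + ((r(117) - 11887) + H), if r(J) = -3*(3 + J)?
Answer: -26501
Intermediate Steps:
r(J) = -9 - 3*J
M(u, z) = -4 + u + z (M(u, z) = -4 + (u + z) = -4 + u + z)
M(-131, -159) + ((r(117) - 11887) + H) = (-4 - 131 - 159) + (((-9 - 3*117) - 11887) - 13960) = -294 + (((-9 - 351) - 11887) - 13960) = -294 + ((-360 - 11887) - 13960) = -294 + (-12247 - 13960) = -294 - 26207 = -26501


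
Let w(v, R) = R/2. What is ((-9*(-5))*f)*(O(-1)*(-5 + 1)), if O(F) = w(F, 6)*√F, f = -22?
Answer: 11880*I ≈ 11880.0*I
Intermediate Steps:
w(v, R) = R/2 (w(v, R) = R*(½) = R/2)
O(F) = 3*√F (O(F) = ((½)*6)*√F = 3*√F)
((-9*(-5))*f)*(O(-1)*(-5 + 1)) = (-9*(-5)*(-22))*((3*√(-1))*(-5 + 1)) = (45*(-22))*((3*I)*(-4)) = -(-11880)*I = 11880*I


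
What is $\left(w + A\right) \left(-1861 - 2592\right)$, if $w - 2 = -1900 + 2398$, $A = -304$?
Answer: $-872788$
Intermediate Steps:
$w = 500$ ($w = 2 + \left(-1900 + 2398\right) = 2 + 498 = 500$)
$\left(w + A\right) \left(-1861 - 2592\right) = \left(500 - 304\right) \left(-1861 - 2592\right) = 196 \left(-4453\right) = -872788$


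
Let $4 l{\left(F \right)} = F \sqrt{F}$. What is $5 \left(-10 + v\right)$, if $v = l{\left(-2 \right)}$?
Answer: $-50 - \frac{5 i \sqrt{2}}{2} \approx -50.0 - 3.5355 i$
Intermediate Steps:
$l{\left(F \right)} = \frac{F^{\frac{3}{2}}}{4}$ ($l{\left(F \right)} = \frac{F \sqrt{F}}{4} = \frac{F^{\frac{3}{2}}}{4}$)
$v = - \frac{i \sqrt{2}}{2}$ ($v = \frac{\left(-2\right)^{\frac{3}{2}}}{4} = \frac{\left(-2\right) i \sqrt{2}}{4} = - \frac{i \sqrt{2}}{2} \approx - 0.70711 i$)
$5 \left(-10 + v\right) = 5 \left(-10 - \frac{i \sqrt{2}}{2}\right) = -50 - \frac{5 i \sqrt{2}}{2}$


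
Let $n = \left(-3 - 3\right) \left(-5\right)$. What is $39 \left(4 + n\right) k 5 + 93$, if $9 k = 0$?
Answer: $93$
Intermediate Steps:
$k = 0$ ($k = \frac{1}{9} \cdot 0 = 0$)
$n = 30$ ($n = \left(-6\right) \left(-5\right) = 30$)
$39 \left(4 + n\right) k 5 + 93 = 39 \left(4 + 30\right) 0 \cdot 5 + 93 = 39 \cdot 34 \cdot 0 \cdot 5 + 93 = 39 \cdot 0 \cdot 5 + 93 = 39 \cdot 0 + 93 = 0 + 93 = 93$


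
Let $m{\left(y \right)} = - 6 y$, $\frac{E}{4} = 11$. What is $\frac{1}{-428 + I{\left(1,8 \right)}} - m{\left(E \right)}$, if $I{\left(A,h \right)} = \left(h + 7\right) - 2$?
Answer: $\frac{109559}{415} \approx 264.0$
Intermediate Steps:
$E = 44$ ($E = 4 \cdot 11 = 44$)
$I{\left(A,h \right)} = 5 + h$ ($I{\left(A,h \right)} = \left(7 + h\right) - 2 = 5 + h$)
$\frac{1}{-428 + I{\left(1,8 \right)}} - m{\left(E \right)} = \frac{1}{-428 + \left(5 + 8\right)} - \left(-6\right) 44 = \frac{1}{-428 + 13} - -264 = \frac{1}{-415} + 264 = - \frac{1}{415} + 264 = \frac{109559}{415}$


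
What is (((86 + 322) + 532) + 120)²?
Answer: 1123600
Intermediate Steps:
(((86 + 322) + 532) + 120)² = ((408 + 532) + 120)² = (940 + 120)² = 1060² = 1123600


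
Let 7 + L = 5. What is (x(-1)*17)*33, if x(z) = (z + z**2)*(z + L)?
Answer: 0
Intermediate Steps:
L = -2 (L = -7 + 5 = -2)
x(z) = (-2 + z)*(z + z**2) (x(z) = (z + z**2)*(z - 2) = (z + z**2)*(-2 + z) = (-2 + z)*(z + z**2))
(x(-1)*17)*33 = (-(-2 + (-1)**2 - 1*(-1))*17)*33 = (-(-2 + 1 + 1)*17)*33 = (-1*0*17)*33 = (0*17)*33 = 0*33 = 0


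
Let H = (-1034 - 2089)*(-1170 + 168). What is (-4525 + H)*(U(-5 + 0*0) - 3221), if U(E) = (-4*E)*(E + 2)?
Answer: -10252209601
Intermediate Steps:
U(E) = -4*E*(2 + E) (U(E) = (-4*E)*(2 + E) = -4*E*(2 + E))
H = 3129246 (H = -3123*(-1002) = 3129246)
(-4525 + H)*(U(-5 + 0*0) - 3221) = (-4525 + 3129246)*(-4*(-5 + 0*0)*(2 + (-5 + 0*0)) - 3221) = 3124721*(-4*(-5 + 0)*(2 + (-5 + 0)) - 3221) = 3124721*(-4*(-5)*(2 - 5) - 3221) = 3124721*(-4*(-5)*(-3) - 3221) = 3124721*(-60 - 3221) = 3124721*(-3281) = -10252209601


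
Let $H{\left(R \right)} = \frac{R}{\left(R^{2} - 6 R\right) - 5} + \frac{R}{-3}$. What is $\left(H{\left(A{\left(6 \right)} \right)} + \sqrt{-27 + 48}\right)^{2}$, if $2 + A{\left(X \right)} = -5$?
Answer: $\frac{1735405}{66564} + \frac{581 \sqrt{21}}{129} \approx 46.711$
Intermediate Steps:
$A{\left(X \right)} = -7$ ($A{\left(X \right)} = -2 - 5 = -7$)
$H{\left(R \right)} = - \frac{R}{3} + \frac{R}{-5 + R^{2} - 6 R}$ ($H{\left(R \right)} = \frac{R}{-5 + R^{2} - 6 R} + R \left(- \frac{1}{3}\right) = \frac{R}{-5 + R^{2} - 6 R} - \frac{R}{3} = - \frac{R}{3} + \frac{R}{-5 + R^{2} - 6 R}$)
$\left(H{\left(A{\left(6 \right)} \right)} + \sqrt{-27 + 48}\right)^{2} = \left(\frac{1}{3} \left(-7\right) \frac{1}{-5 + \left(-7\right)^{2} - -42} \left(8 - \left(-7\right)^{2} + 6 \left(-7\right)\right) + \sqrt{-27 + 48}\right)^{2} = \left(\frac{1}{3} \left(-7\right) \frac{1}{-5 + 49 + 42} \left(8 - 49 - 42\right) + \sqrt{21}\right)^{2} = \left(\frac{1}{3} \left(-7\right) \frac{1}{86} \left(8 - 49 - 42\right) + \sqrt{21}\right)^{2} = \left(\frac{1}{3} \left(-7\right) \frac{1}{86} \left(-83\right) + \sqrt{21}\right)^{2} = \left(\frac{581}{258} + \sqrt{21}\right)^{2}$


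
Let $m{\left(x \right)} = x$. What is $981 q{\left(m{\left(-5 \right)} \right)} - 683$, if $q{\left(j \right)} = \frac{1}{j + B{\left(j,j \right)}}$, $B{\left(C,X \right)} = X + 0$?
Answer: $- \frac{7811}{10} \approx -781.1$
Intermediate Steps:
$B{\left(C,X \right)} = X$
$q{\left(j \right)} = \frac{1}{2 j}$ ($q{\left(j \right)} = \frac{1}{j + j} = \frac{1}{2 j}$)
$981 q{\left(m{\left(-5 \right)} \right)} - 683 = 981 \frac{1}{2 \left(-5\right)} - 683 = 981 \cdot \frac{1}{2} \left(- \frac{1}{5}\right) - 683 = 981 \left(- \frac{1}{10}\right) - 683 = - \frac{981}{10} - 683 = - \frac{7811}{10}$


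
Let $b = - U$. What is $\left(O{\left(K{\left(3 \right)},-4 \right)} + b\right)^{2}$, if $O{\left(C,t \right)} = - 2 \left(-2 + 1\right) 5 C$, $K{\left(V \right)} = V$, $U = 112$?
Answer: $6724$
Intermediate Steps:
$O{\left(C,t \right)} = 10 C$ ($O{\left(C,t \right)} = - 2 \left(-1\right) 5 C = \left(-1\right) \left(-2\right) 5 C = 2 \cdot 5 C = 10 C$)
$b = -112$ ($b = \left(-1\right) 112 = -112$)
$\left(O{\left(K{\left(3 \right)},-4 \right)} + b\right)^{2} = \left(10 \cdot 3 - 112\right)^{2} = \left(30 - 112\right)^{2} = \left(-82\right)^{2} = 6724$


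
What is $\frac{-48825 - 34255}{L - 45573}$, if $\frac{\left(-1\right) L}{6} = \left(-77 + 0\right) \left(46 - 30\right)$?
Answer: $\frac{83080}{38181} \approx 2.176$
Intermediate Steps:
$L = 7392$ ($L = - 6 \left(-77 + 0\right) \left(46 - 30\right) = - 6 \left(\left(-77\right) 16\right) = \left(-6\right) \left(-1232\right) = 7392$)
$\frac{-48825 - 34255}{L - 45573} = \frac{-48825 - 34255}{7392 - 45573} = - \frac{83080}{-38181} = \left(-83080\right) \left(- \frac{1}{38181}\right) = \frac{83080}{38181}$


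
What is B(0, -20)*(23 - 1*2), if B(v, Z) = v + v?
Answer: 0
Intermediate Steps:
B(v, Z) = 2*v
B(0, -20)*(23 - 1*2) = (2*0)*(23 - 1*2) = 0*(23 - 2) = 0*21 = 0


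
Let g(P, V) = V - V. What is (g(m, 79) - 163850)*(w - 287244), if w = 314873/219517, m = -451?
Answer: 10331500515158750/219517 ≈ 4.7065e+10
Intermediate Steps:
g(P, V) = 0
w = 314873/219517 (w = 314873*(1/219517) = 314873/219517 ≈ 1.4344)
(g(m, 79) - 163850)*(w - 287244) = (0 - 163850)*(314873/219517 - 287244) = -163850*(-63054626275/219517) = 10331500515158750/219517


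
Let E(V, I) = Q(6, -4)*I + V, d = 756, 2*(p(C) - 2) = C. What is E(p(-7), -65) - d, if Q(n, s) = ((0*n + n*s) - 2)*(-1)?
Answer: -4895/2 ≈ -2447.5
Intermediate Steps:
p(C) = 2 + C/2
Q(n, s) = 2 - n*s (Q(n, s) = ((0 + n*s) - 2)*(-1) = (n*s - 2)*(-1) = (-2 + n*s)*(-1) = 2 - n*s)
E(V, I) = V + 26*I (E(V, I) = (2 - 1*6*(-4))*I + V = (2 + 24)*I + V = 26*I + V = V + 26*I)
E(p(-7), -65) - d = ((2 + (½)*(-7)) + 26*(-65)) - 1*756 = ((2 - 7/2) - 1690) - 756 = (-3/2 - 1690) - 756 = -3383/2 - 756 = -4895/2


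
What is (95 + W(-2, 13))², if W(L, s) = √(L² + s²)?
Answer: (95 + √173)² ≈ 11697.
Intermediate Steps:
(95 + W(-2, 13))² = (95 + √((-2)² + 13²))² = (95 + √(4 + 169))² = (95 + √173)²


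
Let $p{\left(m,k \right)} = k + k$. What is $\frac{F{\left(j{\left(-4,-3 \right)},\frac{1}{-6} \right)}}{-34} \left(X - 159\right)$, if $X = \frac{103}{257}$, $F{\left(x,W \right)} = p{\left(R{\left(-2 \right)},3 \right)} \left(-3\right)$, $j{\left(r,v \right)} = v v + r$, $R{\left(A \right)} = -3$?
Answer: $- \frac{366840}{4369} \approx -83.964$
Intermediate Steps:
$p{\left(m,k \right)} = 2 k$
$j{\left(r,v \right)} = r + v^{2}$ ($j{\left(r,v \right)} = v^{2} + r = r + v^{2}$)
$F{\left(x,W \right)} = -18$ ($F{\left(x,W \right)} = 2 \cdot 3 \left(-3\right) = 6 \left(-3\right) = -18$)
$X = \frac{103}{257}$ ($X = 103 \cdot \frac{1}{257} = \frac{103}{257} \approx 0.40078$)
$\frac{F{\left(j{\left(-4,-3 \right)},\frac{1}{-6} \right)}}{-34} \left(X - 159\right) = - \frac{18}{-34} \left(\frac{103}{257} - 159\right) = \left(-18\right) \left(- \frac{1}{34}\right) \left(- \frac{40760}{257}\right) = \frac{9}{17} \left(- \frac{40760}{257}\right) = - \frac{366840}{4369}$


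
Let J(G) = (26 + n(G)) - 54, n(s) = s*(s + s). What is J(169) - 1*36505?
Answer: 20589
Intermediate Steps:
n(s) = 2*s² (n(s) = s*(2*s) = 2*s²)
J(G) = -28 + 2*G² (J(G) = (26 + 2*G²) - 54 = -28 + 2*G²)
J(169) - 1*36505 = (-28 + 2*169²) - 1*36505 = (-28 + 2*28561) - 36505 = (-28 + 57122) - 36505 = 57094 - 36505 = 20589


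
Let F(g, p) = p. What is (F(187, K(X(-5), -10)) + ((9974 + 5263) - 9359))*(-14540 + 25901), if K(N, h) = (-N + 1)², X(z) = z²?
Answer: 73323894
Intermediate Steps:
K(N, h) = (1 - N)²
(F(187, K(X(-5), -10)) + ((9974 + 5263) - 9359))*(-14540 + 25901) = ((-1 + (-5)²)² + ((9974 + 5263) - 9359))*(-14540 + 25901) = ((-1 + 25)² + (15237 - 9359))*11361 = (24² + 5878)*11361 = (576 + 5878)*11361 = 6454*11361 = 73323894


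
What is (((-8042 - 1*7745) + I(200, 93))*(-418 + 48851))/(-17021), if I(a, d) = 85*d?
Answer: 381748906/17021 ≈ 22428.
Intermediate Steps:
(((-8042 - 1*7745) + I(200, 93))*(-418 + 48851))/(-17021) = (((-8042 - 1*7745) + 85*93)*(-418 + 48851))/(-17021) = (((-8042 - 7745) + 7905)*48433)*(-1/17021) = ((-15787 + 7905)*48433)*(-1/17021) = -7882*48433*(-1/17021) = -381748906*(-1/17021) = 381748906/17021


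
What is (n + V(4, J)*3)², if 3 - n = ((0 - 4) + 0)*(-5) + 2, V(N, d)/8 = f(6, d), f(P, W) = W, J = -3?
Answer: 8281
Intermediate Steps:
V(N, d) = 8*d
n = -19 (n = 3 - (((0 - 4) + 0)*(-5) + 2) = 3 - ((-4 + 0)*(-5) + 2) = 3 - (-4*(-5) + 2) = 3 - (20 + 2) = 3 - 1*22 = 3 - 22 = -19)
(n + V(4, J)*3)² = (-19 + (8*(-3))*3)² = (-19 - 24*3)² = (-19 - 72)² = (-91)² = 8281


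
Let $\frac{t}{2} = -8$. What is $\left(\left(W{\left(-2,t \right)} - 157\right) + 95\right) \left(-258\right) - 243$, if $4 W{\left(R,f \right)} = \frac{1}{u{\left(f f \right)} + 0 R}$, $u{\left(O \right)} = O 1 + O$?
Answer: $\frac{16130943}{1024} \approx 15753.0$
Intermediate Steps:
$t = -16$ ($t = 2 \left(-8\right) = -16$)
$u{\left(O \right)} = 2 O$ ($u{\left(O \right)} = O + O = 2 O$)
$W{\left(R,f \right)} = \frac{1}{8 f^{2}}$ ($W{\left(R,f \right)} = \frac{1}{4 \left(2 f f + 0 R\right)} = \frac{1}{4 \left(2 f^{2} + 0\right)} = \frac{1}{4 \cdot 2 f^{2}} = \frac{\frac{1}{2} \frac{1}{f^{2}}}{4} = \frac{1}{8 f^{2}}$)
$\left(\left(W{\left(-2,t \right)} - 157\right) + 95\right) \left(-258\right) - 243 = \left(\left(\frac{1}{8 \cdot 256} - 157\right) + 95\right) \left(-258\right) - 243 = \left(\left(\frac{1}{8} \cdot \frac{1}{256} - 157\right) + 95\right) \left(-258\right) - 243 = \left(\left(\frac{1}{2048} - 157\right) + 95\right) \left(-258\right) - 243 = \left(- \frac{321535}{2048} + 95\right) \left(-258\right) - 243 = \left(- \frac{126975}{2048}\right) \left(-258\right) - 243 = \frac{16379775}{1024} - 243 = \frac{16130943}{1024}$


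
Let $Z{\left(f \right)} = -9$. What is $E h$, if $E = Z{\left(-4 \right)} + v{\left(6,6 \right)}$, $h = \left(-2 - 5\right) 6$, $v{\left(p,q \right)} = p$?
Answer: $126$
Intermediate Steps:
$h = -42$ ($h = \left(-7\right) 6 = -42$)
$E = -3$ ($E = -9 + 6 = -3$)
$E h = \left(-3\right) \left(-42\right) = 126$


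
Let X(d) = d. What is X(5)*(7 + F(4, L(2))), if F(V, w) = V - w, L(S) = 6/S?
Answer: 40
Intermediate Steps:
X(5)*(7 + F(4, L(2))) = 5*(7 + (4 - 6/2)) = 5*(7 + (4 - 1*3)) = 5*(7 + (4 - 3)) = 5*(7 + 1) = 5*8 = 40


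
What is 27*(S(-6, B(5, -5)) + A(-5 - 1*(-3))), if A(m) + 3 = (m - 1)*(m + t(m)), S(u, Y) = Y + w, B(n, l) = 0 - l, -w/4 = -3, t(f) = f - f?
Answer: 540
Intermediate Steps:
t(f) = 0
w = 12 (w = -4*(-3) = 12)
B(n, l) = -l
S(u, Y) = 12 + Y (S(u, Y) = Y + 12 = 12 + Y)
A(m) = -3 + m*(-1 + m) (A(m) = -3 + (m - 1)*(m + 0) = -3 + (-1 + m)*m = -3 + m*(-1 + m))
27*(S(-6, B(5, -5)) + A(-5 - 1*(-3))) = 27*((12 - 1*(-5)) + (-3 + (-5 - 1*(-3))² - (-5 - 1*(-3)))) = 27*((12 + 5) + (-3 + (-5 + 3)² - (-5 + 3))) = 27*(17 + (-3 + (-2)² - 1*(-2))) = 27*(17 + (-3 + 4 + 2)) = 27*(17 + 3) = 27*20 = 540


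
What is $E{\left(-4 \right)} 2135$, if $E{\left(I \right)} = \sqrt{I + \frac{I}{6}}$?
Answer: $\frac{2135 i \sqrt{42}}{3} \approx 4612.1 i$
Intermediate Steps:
$E{\left(I \right)} = \frac{\sqrt{42} \sqrt{I}}{6}$ ($E{\left(I \right)} = \sqrt{I + I \frac{1}{6}} = \sqrt{I + \frac{I}{6}} = \sqrt{\frac{7 I}{6}} = \frac{\sqrt{42} \sqrt{I}}{6}$)
$E{\left(-4 \right)} 2135 = \frac{\sqrt{42} \sqrt{-4}}{6} \cdot 2135 = \frac{\sqrt{42} \cdot 2 i}{6} \cdot 2135 = \frac{i \sqrt{42}}{3} \cdot 2135 = \frac{2135 i \sqrt{42}}{3}$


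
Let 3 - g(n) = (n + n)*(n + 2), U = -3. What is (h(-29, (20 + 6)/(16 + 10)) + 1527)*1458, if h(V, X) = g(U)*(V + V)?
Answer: 2480058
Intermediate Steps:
g(n) = 3 - 2*n*(2 + n) (g(n) = 3 - (n + n)*(n + 2) = 3 - 2*n*(2 + n))
h(V, X) = -6*V (h(V, X) = (3 - 4*(-3) - 2*(-3)**2)*(V + V) = (3 + 12 - 2*9)*(2*V) = (3 + 12 - 18)*(2*V) = -6*V)
(h(-29, (20 + 6)/(16 + 10)) + 1527)*1458 = (-6*(-29) + 1527)*1458 = (174 + 1527)*1458 = 1701*1458 = 2480058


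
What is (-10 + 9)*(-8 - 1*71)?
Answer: 79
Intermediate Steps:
(-10 + 9)*(-8 - 1*71) = -(-8 - 71) = -1*(-79) = 79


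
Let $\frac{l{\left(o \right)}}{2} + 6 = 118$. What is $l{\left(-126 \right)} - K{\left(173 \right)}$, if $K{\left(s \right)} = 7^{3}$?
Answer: $-119$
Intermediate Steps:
$K{\left(s \right)} = 343$
$l{\left(o \right)} = 224$ ($l{\left(o \right)} = -12 + 2 \cdot 118 = -12 + 236 = 224$)
$l{\left(-126 \right)} - K{\left(173 \right)} = 224 - 343 = -119$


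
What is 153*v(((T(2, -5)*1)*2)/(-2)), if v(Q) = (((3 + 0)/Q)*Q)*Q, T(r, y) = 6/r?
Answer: -1377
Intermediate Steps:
v(Q) = 3*Q (v(Q) = ((3/Q)*Q)*Q = 3*Q)
153*v(((T(2, -5)*1)*2)/(-2)) = 153*(3*((((6/2)*1)*2)/(-2))) = 153*(3*((((6*(1/2))*1)*2)*(-1/2))) = 153*(3*(((3*1)*2)*(-1/2))) = 153*(3*((3*2)*(-1/2))) = 153*(3*(6*(-1/2))) = 153*(3*(-3)) = 153*(-9) = -1377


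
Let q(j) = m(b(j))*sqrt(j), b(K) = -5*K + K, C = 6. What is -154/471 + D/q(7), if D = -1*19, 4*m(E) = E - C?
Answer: -154/471 + 38*sqrt(7)/119 ≈ 0.51790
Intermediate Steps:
b(K) = -4*K
m(E) = -3/2 + E/4 (m(E) = (E - 1*6)/4 = (E - 6)/4 = (-6 + E)/4 = -3/2 + E/4)
D = -19
q(j) = sqrt(j)*(-3/2 - j) (q(j) = (-3/2 + (-4*j)/4)*sqrt(j) = (-3/2 - j)*sqrt(j) = sqrt(j)*(-3/2 - j))
-154/471 + D/q(7) = -154/471 - 19*sqrt(7)/(7*(-3/2 - 1*7)) = -154*1/471 - 19*sqrt(7)/(7*(-3/2 - 7)) = -154/471 - 19*(-2*sqrt(7)/119) = -154/471 - (-38)*sqrt(7)/119 = -154/471 + 38*sqrt(7)/119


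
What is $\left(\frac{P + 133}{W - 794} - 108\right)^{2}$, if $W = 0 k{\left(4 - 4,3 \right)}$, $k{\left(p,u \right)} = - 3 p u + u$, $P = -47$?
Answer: $\frac{1842040561}{157609} \approx 11687.0$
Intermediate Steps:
$k{\left(p,u \right)} = u - 3 p u$ ($k{\left(p,u \right)} = - 3 p u + u = u - 3 p u$)
$W = 0$ ($W = 0 \cdot 3 \left(1 - 3 \left(4 - 4\right)\right) = 0 \cdot 3 \left(1 - 0\right) = 0 \cdot 3 \left(1 + 0\right) = 0 \cdot 3 \cdot 1 = 0 \cdot 3 = 0$)
$\left(\frac{P + 133}{W - 794} - 108\right)^{2} = \left(\frac{-47 + 133}{0 - 794} - 108\right)^{2} = \left(\frac{86}{-794} - 108\right)^{2} = \left(86 \left(- \frac{1}{794}\right) - 108\right)^{2} = \left(- \frac{43}{397} - 108\right)^{2} = \left(- \frac{42919}{397}\right)^{2} = \frac{1842040561}{157609}$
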